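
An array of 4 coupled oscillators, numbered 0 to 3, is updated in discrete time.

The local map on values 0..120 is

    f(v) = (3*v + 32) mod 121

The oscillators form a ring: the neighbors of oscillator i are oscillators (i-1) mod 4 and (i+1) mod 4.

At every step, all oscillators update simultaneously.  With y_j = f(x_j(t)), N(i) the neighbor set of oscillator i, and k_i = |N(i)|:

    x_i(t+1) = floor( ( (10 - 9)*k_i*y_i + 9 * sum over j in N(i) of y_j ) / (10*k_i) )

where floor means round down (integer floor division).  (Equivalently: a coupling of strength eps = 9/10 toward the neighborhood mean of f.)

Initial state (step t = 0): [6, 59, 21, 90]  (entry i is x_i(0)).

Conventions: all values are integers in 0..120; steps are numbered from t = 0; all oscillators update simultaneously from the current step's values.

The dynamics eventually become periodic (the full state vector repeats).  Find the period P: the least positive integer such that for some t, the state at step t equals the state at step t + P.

Answer: 5
Key observation: The state at step 78, [55, 55, 55, 55], reappears at step 83 — and no state repeats earlier — so the cycle the system enters has period 5.

Derivation:
t=0: [6, 59, 21, 90]
t=1: [71, 74, 76, 71]
t=2: [7, 10, 8, 9]
t=3: [59, 55, 60, 54]
t=4: [75, 88, 76, 87]
t=5: [48, 20, 49, 19]
t=6: [86, 60, 87, 59]
t=7: [85, 53, 85, 53]
t=8: [67, 47, 67, 47]
t=9: [58, 106, 58, 106]
t=10: [105, 87, 105, 87]
t=11: [56, 99, 56, 99]
t=12: [86, 79, 86, 79]
t=13: [29, 45, 29, 45]
t=14: [53, 111, 53, 111]
t=15: [8, 63, 8, 63]
t=16: [95, 60, 95, 60]
t=17: [89, 76, 89, 76]
t=18: [21, 53, 21, 53]
t=19: [72, 92, 72, 92]
t=20: [60, 12, 60, 12]
t=21: [70, 88, 70, 88]
t=22: [48, 5, 48, 5]
t=23: [47, 54, 47, 54]
t=24: [70, 54, 70, 54]
t=25: [65, 7, 65, 7]
t=26: [58, 100, 58, 100]
t=27: [89, 85, 89, 85]
t=28: [46, 55, 46, 55]
t=29: [73, 51, 73, 51]
t=30: [58, 14, 58, 14]
t=31: [75, 83, 75, 83]
t=32: [36, 17, 36, 17]
t=33: [76, 25, 76, 25]
t=34: [98, 26, 98, 26]
t=35: [107, 86, 107, 86]
t=36: [54, 104, 54, 104]
t=37: [99, 75, 99, 75]
t=38: [22, 79, 22, 79]
t=39: [34, 90, 34, 90]
t=40: [55, 17, 55, 17]
t=41: [82, 76, 82, 76]
t=42: [19, 34, 19, 34]
t=43: [20, 81, 20, 81]
t=44: [38, 86, 38, 86]
t=45: [45, 27, 45, 27]
t=46: [106, 52, 106, 52]
t=47: [71, 103, 71, 103]
t=48: [89, 12, 89, 12]
t=49: [66, 58, 66, 58]
t=50: [87, 106, 87, 106]
t=51: [102, 56, 102, 56]
t=52: [80, 94, 80, 94]
t=53: [67, 34, 67, 34]
t=54: [22, 102, 22, 102]
t=55: [96, 97, 96, 97]
t=56: [80, 78, 80, 78]
t=57: [24, 29, 24, 29]
t=58: [117, 105, 117, 105]
t=59: [96, 28, 96, 28]
t=60: [112, 81, 112, 81]
t=61: [30, 7, 30, 7]
t=62: [47, 6, 47, 6]
t=63: [50, 51, 50, 51]
t=64: [63, 61, 63, 61]
t=65: [94, 99, 94, 99]
t=66: [85, 73, 85, 73]
t=67: [12, 41, 12, 41]
t=68: [37, 64, 37, 64]
t=69: [94, 30, 94, 30]
t=70: [8, 64, 8, 64]
t=71: [98, 60, 98, 60]
t=72: [90, 84, 90, 84]
t=73: [43, 58, 43, 58]
t=74: [80, 44, 80, 44]
t=75: [41, 31, 41, 31]
t=76: [7, 31, 7, 31]
t=77: [8, 48, 8, 48]
t=78: [55, 55, 55, 55]
t=79: [76, 76, 76, 76]
t=80: [18, 18, 18, 18]
t=81: [86, 86, 86, 86]
t=82: [48, 48, 48, 48]
t=83: [55, 55, 55, 55]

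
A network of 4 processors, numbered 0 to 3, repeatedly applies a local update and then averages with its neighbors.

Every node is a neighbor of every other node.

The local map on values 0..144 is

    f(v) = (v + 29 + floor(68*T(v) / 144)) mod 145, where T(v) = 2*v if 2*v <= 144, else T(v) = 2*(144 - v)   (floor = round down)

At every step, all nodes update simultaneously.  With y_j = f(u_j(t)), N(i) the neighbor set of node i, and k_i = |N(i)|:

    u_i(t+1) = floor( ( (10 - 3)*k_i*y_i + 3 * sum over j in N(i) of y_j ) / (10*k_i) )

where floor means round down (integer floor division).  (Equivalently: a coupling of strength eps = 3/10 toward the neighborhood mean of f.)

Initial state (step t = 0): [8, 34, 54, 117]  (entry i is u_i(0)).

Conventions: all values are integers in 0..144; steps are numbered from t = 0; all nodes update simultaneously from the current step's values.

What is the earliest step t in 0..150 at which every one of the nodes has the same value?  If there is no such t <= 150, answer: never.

Simulating step by step:
t=0: [8, 34, 54, 117]  (not all equal)
t=1: [56, 86, 110, 45]  (not all equal)
t=2: [112, 44, 45, 99]  (not all equal)
t=3: [43, 96, 97, 43]  (not all equal)
t=4: [94, 42, 42, 94]  (not all equal)
t=5: [42, 93, 93, 42]  (not all equal)
t=6: [93, 42, 42, 93]  (not all equal)
t=7: [42, 93, 93, 42]  (not all equal)

Answer: never
Key observation: The state at step 5 reappears at step 7 — the system is in a cycle of period 2 from step 5 on.  No step 0..7 is synchronized, and the cycle repeats forever, so no step up to 150 (or ever) has all nodes equal.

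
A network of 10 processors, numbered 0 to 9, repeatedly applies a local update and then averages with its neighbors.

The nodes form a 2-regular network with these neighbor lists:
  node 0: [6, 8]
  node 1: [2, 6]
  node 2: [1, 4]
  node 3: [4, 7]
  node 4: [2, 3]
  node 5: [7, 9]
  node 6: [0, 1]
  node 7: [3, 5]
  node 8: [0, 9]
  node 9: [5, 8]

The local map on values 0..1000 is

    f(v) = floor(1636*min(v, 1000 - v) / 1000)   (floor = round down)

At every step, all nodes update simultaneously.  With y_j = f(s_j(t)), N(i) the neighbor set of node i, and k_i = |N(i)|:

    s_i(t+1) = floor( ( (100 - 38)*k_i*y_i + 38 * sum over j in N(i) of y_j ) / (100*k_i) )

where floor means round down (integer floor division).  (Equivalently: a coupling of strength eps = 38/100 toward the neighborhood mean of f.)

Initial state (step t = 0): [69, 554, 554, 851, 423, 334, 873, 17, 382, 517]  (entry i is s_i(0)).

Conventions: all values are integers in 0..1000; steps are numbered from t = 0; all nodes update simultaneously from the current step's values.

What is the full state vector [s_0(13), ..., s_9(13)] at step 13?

Simulating step by step:
t=0: [69, 554, 554, 851, 423, 334, 873, 17, 382, 517]
t=1: [227, 629, 721, 287, 613, 493, 288, 166, 558, 712]
t=2: [456, 551, 518, 462, 568, 640, 477, 410, 608, 582]
t=3: [732, 753, 762, 729, 730, 621, 764, 670, 668, 656]
t=4: [448, 397, 401, 460, 431, 593, 399, 536, 526, 569]
t=5: [724, 650, 663, 744, 704, 690, 666, 739, 753, 710]
t=6: [460, 563, 542, 432, 484, 485, 532, 439, 426, 466]
t=7: [743, 730, 750, 724, 766, 772, 752, 729, 719, 755]
t=8: [424, 428, 409, 436, 400, 391, 414, 431, 440, 406]
t=9: [694, 689, 672, 700, 668, 656, 684, 693, 703, 669]
t=10: [500, 514, 532, 502, 531, 546, 511, 511, 498, 534]
t=11: [813, 790, 771, 802, 775, 756, 802, 791, 804, 768]
t=12: [311, 345, 366, 334, 360, 384, 323, 348, 328, 371]
t=13: [517, 563, 589, 558, 581, 612, 531, 575, 543, 596]

Answer: [517, 563, 589, 558, 581, 612, 531, 575, 543, 596]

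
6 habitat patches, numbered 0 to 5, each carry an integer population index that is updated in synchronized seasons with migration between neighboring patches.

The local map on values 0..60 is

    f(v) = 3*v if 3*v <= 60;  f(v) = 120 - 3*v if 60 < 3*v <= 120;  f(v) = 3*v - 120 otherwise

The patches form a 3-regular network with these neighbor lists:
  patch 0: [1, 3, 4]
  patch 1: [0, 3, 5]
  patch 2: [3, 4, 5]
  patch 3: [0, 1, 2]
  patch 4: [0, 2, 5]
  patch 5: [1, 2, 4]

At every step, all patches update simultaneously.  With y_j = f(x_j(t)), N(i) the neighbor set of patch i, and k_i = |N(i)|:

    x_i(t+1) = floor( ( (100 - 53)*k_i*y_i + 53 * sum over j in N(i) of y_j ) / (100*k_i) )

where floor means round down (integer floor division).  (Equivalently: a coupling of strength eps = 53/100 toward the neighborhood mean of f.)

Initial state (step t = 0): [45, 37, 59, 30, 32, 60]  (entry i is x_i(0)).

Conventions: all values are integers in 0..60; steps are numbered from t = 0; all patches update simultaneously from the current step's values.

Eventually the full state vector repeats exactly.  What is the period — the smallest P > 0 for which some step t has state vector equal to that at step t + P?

Simulating step by step:
t=0: [45, 37, 59, 30, 32, 60]
t=1: [18, 22, 46, 28, 34, 44]
t=2: [44, 43, 20, 39, 23, 21]
t=3: [16, 16, 47, 15, 46, 47]
t=4: [42, 42, 24, 41, 24, 25]
t=5: [12, 12, 39, 12, 40, 39]
t=6: [29, 30, 8, 30, 7, 8]
t=7: [29, 29, 24, 29, 24, 24]
t=8: [35, 35, 45, 35, 45, 45]
t=9: [15, 15, 15, 15, 15, 15]
t=10: [45, 45, 45, 45, 45, 45]
t=11: [15, 15, 15, 15, 15, 15]

Answer: 2
Key observation: The state at step 9, [15, 15, 15, 15, 15, 15], reappears at step 11 — and no state repeats earlier — so the cycle the system enters has period 2.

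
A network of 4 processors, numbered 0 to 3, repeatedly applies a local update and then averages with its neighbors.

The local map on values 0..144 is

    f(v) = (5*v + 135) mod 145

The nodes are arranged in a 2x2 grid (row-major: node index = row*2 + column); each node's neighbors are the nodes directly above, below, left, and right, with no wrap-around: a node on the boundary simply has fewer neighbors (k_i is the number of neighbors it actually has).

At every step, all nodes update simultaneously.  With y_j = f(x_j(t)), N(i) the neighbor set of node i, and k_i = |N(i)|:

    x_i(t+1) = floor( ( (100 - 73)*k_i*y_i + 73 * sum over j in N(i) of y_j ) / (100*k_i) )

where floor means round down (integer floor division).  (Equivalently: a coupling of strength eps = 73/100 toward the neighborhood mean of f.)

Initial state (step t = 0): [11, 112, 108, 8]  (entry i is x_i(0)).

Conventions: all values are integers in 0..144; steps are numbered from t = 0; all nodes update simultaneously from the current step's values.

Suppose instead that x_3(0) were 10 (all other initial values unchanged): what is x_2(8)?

Simulating step by step:
t=0: [11, 112, 108, 10]
t=1: [88, 62, 56, 87]
t=2: [87, 103, 134, 85]
t=3: [91, 113, 116, 88]
t=4: [95, 87, 91, 130]
t=5: [61, 69, 35, 69]
t=6: [25, 30, 23, 35]
t=7: [120, 87, 77, 94]
t=8: [83, 49, 35, 87]

Answer: x_2(8) = 35
Key observation: This trace re-runs the system from the modified initial state.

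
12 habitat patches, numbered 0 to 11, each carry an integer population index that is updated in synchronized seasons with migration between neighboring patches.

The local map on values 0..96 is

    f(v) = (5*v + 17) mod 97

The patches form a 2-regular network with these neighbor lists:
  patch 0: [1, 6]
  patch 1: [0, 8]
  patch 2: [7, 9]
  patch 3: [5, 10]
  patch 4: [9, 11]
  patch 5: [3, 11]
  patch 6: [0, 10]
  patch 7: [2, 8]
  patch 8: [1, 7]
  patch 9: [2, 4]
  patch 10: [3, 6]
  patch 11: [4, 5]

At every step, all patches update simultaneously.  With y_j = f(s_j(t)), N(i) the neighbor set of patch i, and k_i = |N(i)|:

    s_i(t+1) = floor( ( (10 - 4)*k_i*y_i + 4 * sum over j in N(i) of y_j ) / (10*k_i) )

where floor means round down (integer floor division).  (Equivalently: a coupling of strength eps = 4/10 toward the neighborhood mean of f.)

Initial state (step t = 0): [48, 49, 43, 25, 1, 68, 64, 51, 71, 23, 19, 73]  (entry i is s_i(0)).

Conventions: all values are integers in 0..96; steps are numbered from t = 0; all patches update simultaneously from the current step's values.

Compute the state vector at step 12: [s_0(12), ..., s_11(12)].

Simulating step by step:
t=0: [48, 49, 43, 25, 1, 68, 64, 51, 71, 23, 19, 73]
t=1: [60, 69, 45, 43, 38, 66, 43, 70, 77, 33, 27, 72]
t=2: [37, 50, 61, 45, 42, 58, 39, 58, 37, 63, 48, 65]
t=3: [23, 47, 30, 44, 38, 29, 25, 17, 22, 37, 51, 40]
t=4: [41, 47, 44, 54, 14, 52, 49, 23, 30, 21, 64, 29]
t=5: [42, 54, 37, 81, 70, 81, 55, 43, 60, 41, 59, 73]
t=6: [38, 67, 18, 31, 69, 45, 11, 29, 41, 33, 19, 76]
t=7: [34, 44, 36, 57, 61, 45, 48, 46, 42, 67, 38, 29]
t=8: [75, 50, 24, 18, 43, 44, 58, 39, 39, 43, 22, 54]
t=9: [20, 48, 35, 20, 49, 46, 16, 22, 29, 38, 23, 72]
t=10: [24, 54, 65, 29, 60, 53, 11, 50, 57, 40, 25, 75]
t=11: [57, 66, 49, 65, 21, 66, 60, 56, 39, 29, 54, 25]
t=12: [23, 39, 55, 60, 37, 52, 36, 20, 23, 57, 71, 43]

Answer: [23, 39, 55, 60, 37, 52, 36, 20, 23, 57, 71, 43]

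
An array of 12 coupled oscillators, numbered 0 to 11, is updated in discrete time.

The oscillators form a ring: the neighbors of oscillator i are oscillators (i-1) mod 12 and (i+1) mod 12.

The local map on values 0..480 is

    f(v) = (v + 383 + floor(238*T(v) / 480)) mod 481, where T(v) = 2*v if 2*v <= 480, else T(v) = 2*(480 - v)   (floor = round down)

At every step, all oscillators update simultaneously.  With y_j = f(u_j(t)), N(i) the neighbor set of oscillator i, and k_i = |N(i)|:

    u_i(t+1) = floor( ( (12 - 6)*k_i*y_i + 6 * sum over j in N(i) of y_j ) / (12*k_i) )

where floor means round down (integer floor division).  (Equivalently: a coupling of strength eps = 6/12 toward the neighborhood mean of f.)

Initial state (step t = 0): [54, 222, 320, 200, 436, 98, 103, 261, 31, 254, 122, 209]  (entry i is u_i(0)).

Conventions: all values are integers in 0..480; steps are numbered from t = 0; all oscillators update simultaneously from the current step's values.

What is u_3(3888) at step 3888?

Answer: u_3(3888) = 381
Key observation: The state at step 4, [381, 381, 381, 381, 381, 381, 381, 381, 381, 381, 381, 381], reappears at step 5: the system is in a cycle of period 1 from step 4 on.  Therefore the state at step 3888 equals the state at step 4 + ((3888 - 4) mod 1) = 4, which is [381, 381, 381, 381, 381, 381, 381, 381, 381, 381, 381, 381].

Derivation:
t=0: [54, 222, 320, 200, 436, 98, 103, 261, 31, 254, 122, 209]
t=1: [170, 269, 351, 340, 289, 170, 172, 327, 412, 337, 246, 197]
t=2: [288, 345, 380, 380, 345, 276, 277, 346, 380, 380, 358, 302]
t=3: [380, 380, 380, 380, 380, 380, 380, 380, 380, 380, 380, 380]
t=4: [381, 381, 381, 381, 381, 381, 381, 381, 381, 381, 381, 381]
t=5: [381, 381, 381, 381, 381, 381, 381, 381, 381, 381, 381, 381]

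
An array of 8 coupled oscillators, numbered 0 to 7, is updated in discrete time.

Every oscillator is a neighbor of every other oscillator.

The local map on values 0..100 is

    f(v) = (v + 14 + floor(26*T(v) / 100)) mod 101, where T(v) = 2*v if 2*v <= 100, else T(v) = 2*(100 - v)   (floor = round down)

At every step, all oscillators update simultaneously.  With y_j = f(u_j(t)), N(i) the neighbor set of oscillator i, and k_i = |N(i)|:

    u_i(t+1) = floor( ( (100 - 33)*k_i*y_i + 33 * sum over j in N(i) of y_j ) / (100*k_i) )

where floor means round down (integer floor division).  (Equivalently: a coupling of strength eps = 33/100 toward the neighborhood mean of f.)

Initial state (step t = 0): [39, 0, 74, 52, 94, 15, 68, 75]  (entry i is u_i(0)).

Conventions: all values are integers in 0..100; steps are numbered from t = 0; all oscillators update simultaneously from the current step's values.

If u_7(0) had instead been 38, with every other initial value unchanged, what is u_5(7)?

Simulating step by step:
t=0: [39, 0, 74, 52, 94, 15, 68, 38]
t=1: [63, 27, 18, 74, 24, 40, 79, 62]
t=2: [79, 53, 45, 19, 50, 65, 20, 78]
t=3: [22, 77, 72, 47, 77, 81, 48, 22]
t=4: [46, 18, 79, 70, 18, 19, 71, 46]
t=5: [74, 48, 24, 84, 48, 49, 85, 74]
t=6: [15, 68, 46, 18, 68, 69, 18, 15]
t=7: [47, 86, 76, 50, 86, 86, 50, 47]

Answer: u_5(7) = 86
Key observation: This trace re-runs the system from the modified initial state.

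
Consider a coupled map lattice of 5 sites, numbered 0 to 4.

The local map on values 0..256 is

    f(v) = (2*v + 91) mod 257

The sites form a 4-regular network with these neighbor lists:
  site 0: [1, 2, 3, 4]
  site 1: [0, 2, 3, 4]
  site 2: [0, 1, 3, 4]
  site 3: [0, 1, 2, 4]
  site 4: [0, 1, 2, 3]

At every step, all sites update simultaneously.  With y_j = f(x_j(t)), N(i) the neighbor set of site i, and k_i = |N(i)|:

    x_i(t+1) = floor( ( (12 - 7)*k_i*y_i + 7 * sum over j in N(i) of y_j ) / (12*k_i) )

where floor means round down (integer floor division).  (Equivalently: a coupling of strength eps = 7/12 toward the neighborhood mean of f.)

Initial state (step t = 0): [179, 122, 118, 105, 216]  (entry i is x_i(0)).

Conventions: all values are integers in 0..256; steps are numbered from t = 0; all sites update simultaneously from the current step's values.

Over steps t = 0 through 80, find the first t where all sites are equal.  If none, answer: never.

Answer: 15
Key observation: Synchronization is absorbing here: once all sites are equal they stay equal, and step 15 is the first all-equal step.

Derivation:
t=0: [179, 122, 118, 105, 216]  (not all equal)
t=1: [109, 78, 76, 69, 59]  (not all equal)
t=2: [157, 209, 208, 204, 199]  (not all equal)
t=3: [204, 232, 231, 229, 226]  (not all equal)
t=4: [121, 67, 66, 65, 64]  (not all equal)
t=5: [161, 201, 200, 200, 199]  (not all equal)
t=6: [201, 223, 222, 222, 222]  (not all equal)
t=7: [110, 53, 52, 52, 52]  (not all equal)
t=8: [136, 175, 174, 174, 174]  (not all equal)
t=9: [150, 171, 171, 171, 171]  (not all equal)
t=10: [158, 169, 169, 169, 169]  (not all equal)
t=11: [162, 168, 168, 168, 168]  (not all equal)
t=12: [165, 168, 168, 168, 168]  (not all equal)
t=13: [167, 169, 169, 169, 169]  (not all equal)
t=14: [170, 171, 171, 171, 171]  (not all equal)
t=15: [175, 175, 175, 175, 175]  (all equal)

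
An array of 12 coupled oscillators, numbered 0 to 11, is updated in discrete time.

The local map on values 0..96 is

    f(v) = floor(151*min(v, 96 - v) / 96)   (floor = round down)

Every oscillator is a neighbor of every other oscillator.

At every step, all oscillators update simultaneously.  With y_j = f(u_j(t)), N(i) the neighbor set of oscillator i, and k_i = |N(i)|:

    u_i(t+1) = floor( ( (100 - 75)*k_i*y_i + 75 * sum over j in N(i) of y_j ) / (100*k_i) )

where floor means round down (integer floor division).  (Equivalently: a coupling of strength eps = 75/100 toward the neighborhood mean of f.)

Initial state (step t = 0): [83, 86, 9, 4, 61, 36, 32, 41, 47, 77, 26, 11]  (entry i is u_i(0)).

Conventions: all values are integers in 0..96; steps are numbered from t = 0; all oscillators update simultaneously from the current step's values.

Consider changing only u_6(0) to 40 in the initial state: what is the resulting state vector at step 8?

Answer: [50, 50, 50, 50, 50, 50, 50, 50, 50, 50, 50, 50]
Key observation: This trace re-runs the system from the modified initial state.

Derivation:
t=0: [83, 86, 9, 4, 61, 36, 40, 41, 47, 77, 26, 11]
t=1: [34, 33, 33, 31, 40, 40, 42, 42, 44, 36, 38, 33]
t=2: [56, 56, 56, 56, 58, 58, 59, 59, 59, 57, 58, 56]
t=3: [60, 60, 60, 60, 59, 59, 59, 59, 59, 60, 59, 60]
t=4: [56, 56, 56, 56, 57, 57, 57, 57, 57, 56, 57, 56]
t=5: [61, 61, 61, 61, 61, 61, 61, 61, 61, 61, 61, 61]
t=6: [55, 55, 55, 55, 55, 55, 55, 55, 55, 55, 55, 55]
t=7: [64, 64, 64, 64, 64, 64, 64, 64, 64, 64, 64, 64]
t=8: [50, 50, 50, 50, 50, 50, 50, 50, 50, 50, 50, 50]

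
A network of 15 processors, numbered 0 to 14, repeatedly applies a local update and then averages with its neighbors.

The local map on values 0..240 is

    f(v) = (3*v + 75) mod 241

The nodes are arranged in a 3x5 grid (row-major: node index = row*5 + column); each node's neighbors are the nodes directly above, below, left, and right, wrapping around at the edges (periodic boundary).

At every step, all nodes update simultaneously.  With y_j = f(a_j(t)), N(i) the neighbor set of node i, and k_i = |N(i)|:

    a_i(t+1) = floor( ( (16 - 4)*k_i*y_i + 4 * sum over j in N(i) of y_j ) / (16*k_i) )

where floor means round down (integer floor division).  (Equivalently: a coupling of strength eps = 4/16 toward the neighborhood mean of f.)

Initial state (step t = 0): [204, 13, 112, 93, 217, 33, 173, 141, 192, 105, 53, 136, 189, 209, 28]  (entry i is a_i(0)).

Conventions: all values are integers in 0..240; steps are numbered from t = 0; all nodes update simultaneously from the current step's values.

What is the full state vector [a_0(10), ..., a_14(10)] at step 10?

Answer: [128, 61, 39, 46, 46, 169, 46, 166, 125, 201, 110, 31, 176, 63, 159]

Derivation:
t=0: [204, 13, 112, 93, 217, 33, 173, 141, 192, 105, 53, 136, 189, 209, 28]
t=1: [186, 116, 152, 119, 41, 174, 103, 50, 157, 143, 209, 39, 145, 202, 157]
t=2: [157, 169, 75, 175, 175, 119, 151, 186, 87, 44, 197, 179, 62, 170, 87]
t=3: [85, 93, 68, 111, 118, 174, 70, 127, 107, 186, 168, 119, 42, 97, 109]
t=4: [98, 107, 72, 156, 176, 110, 72, 188, 157, 151, 107, 171, 186, 136, 155]
t=5: [133, 137, 70, 60, 109, 146, 73, 137, 64, 59, 144, 111, 132, 21, 63]
t=6: [188, 34, 48, 33, 138, 43, 52, 25, 29, 23, 47, 144, 194, 121, 38]
t=7: [155, 172, 206, 167, 46, 199, 208, 161, 163, 143, 197, 68, 168, 191, 177]
t=8: [87, 114, 181, 112, 178, 172, 188, 94, 83, 54, 163, 66, 103, 149, 129]
t=9: [102, 158, 139, 151, 140, 117, 144, 119, 97, 211, 90, 58, 127, 68, 196]
t=10: [128, 61, 39, 46, 46, 169, 46, 166, 125, 201, 110, 31, 176, 63, 159]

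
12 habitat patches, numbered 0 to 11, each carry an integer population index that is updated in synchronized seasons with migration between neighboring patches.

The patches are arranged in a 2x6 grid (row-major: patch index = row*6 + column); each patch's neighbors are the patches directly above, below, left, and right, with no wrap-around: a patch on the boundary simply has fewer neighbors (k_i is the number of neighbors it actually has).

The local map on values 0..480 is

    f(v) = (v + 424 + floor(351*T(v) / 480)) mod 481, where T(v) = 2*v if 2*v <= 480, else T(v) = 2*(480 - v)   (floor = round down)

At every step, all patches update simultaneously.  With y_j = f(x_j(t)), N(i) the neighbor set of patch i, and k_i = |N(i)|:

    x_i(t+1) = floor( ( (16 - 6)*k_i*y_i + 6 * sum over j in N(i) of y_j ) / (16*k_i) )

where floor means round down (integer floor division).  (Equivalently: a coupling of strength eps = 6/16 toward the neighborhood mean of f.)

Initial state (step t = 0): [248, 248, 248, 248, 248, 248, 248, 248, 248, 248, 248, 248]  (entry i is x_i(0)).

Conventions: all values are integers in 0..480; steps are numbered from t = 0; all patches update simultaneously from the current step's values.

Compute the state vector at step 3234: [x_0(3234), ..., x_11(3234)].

Answer: [441, 441, 441, 441, 441, 441, 441, 441, 441, 441, 441, 441]
Key observation: The state at step 10, [441, 441, 441, 441, 441, 441, 441, 441, 441, 441, 441, 441], reappears at step 11: the system is in a cycle of period 1 from step 10 on.  Therefore the state at step 3234 equals the state at step 10 + ((3234 - 10) mod 1) = 10, which is [441, 441, 441, 441, 441, 441, 441, 441, 441, 441, 441, 441].

Derivation:
t=0: [248, 248, 248, 248, 248, 248, 248, 248, 248, 248, 248, 248]
t=1: [49, 49, 49, 49, 49, 49, 49, 49, 49, 49, 49, 49]
t=2: [63, 63, 63, 63, 63, 63, 63, 63, 63, 63, 63, 63]
t=3: [98, 98, 98, 98, 98, 98, 98, 98, 98, 98, 98, 98]
t=4: [184, 184, 184, 184, 184, 184, 184, 184, 184, 184, 184, 184]
t=5: [396, 396, 396, 396, 396, 396, 396, 396, 396, 396, 396, 396]
t=6: [461, 461, 461, 461, 461, 461, 461, 461, 461, 461, 461, 461]
t=7: [431, 431, 431, 431, 431, 431, 431, 431, 431, 431, 431, 431]
t=8: [445, 445, 445, 445, 445, 445, 445, 445, 445, 445, 445, 445]
t=9: [439, 439, 439, 439, 439, 439, 439, 439, 439, 439, 439, 439]
t=10: [441, 441, 441, 441, 441, 441, 441, 441, 441, 441, 441, 441]
t=11: [441, 441, 441, 441, 441, 441, 441, 441, 441, 441, 441, 441]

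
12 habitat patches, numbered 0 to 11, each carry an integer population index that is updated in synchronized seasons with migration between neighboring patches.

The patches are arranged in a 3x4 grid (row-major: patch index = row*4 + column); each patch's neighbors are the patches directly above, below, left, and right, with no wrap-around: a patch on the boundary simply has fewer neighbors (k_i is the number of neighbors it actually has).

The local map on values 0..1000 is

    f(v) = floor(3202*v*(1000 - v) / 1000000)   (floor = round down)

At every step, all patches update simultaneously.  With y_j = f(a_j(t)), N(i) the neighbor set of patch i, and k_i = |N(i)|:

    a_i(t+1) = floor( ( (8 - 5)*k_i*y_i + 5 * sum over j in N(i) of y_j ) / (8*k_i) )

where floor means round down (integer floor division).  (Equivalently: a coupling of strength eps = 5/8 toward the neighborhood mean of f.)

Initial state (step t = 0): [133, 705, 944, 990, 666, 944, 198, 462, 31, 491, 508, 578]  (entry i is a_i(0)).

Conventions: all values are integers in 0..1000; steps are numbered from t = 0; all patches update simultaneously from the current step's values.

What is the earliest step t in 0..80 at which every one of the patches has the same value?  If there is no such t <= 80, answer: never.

Simulating step by step:
t=0: [133, 705, 944, 990, 666, 944, 198, 462, 31, 491, 508, 578]  (not all equal)
t=1: [568, 396, 314, 312, 399, 482, 492, 573, 508, 521, 735, 791]  (not all equal)
t=2: [773, 760, 727, 717, 784, 788, 752, 713, 789, 762, 676, 637]  (not all equal)
t=3: [562, 579, 619, 646, 542, 560, 618, 659, 550, 585, 662, 701]  (not all equal)
t=4: [787, 778, 755, 735, 791, 780, 748, 719, 787, 769, 727, 700]  (not all equal)
t=5: [539, 556, 592, 620, 536, 557, 604, 637, 543, 571, 622, 652]  (not all equal)
t=6: [793, 787, 770, 755, 794, 786, 764, 745, 791, 780, 755, 738]  (not all equal)
t=7: [527, 540, 567, 589, 527, 543, 576, 600, 533, 551, 585, 607]  (not all equal)
t=8: [797, 793, 784, 776, 796, 792, 781, 771, 795, 790, 778, 768]  (not all equal)
t=9: [520, 527, 542, 554, 520, 529, 546, 560, 523, 532, 550, 563]  (not all equal)
t=10: [798, 797, 794, 791, 798, 796, 792, 789, 798, 796, 792, 788]  (not all equal)
t=11: [516, 518, 524, 528, 516, 519, 526, 531, 516, 520, 526, 531]  (not all equal)
t=12: [799, 798, 798, 797, 799, 798, 798, 797, 799, 798, 798, 797]  (not all equal)
t=13: [514, 515, 516, 517, 514, 515, 516, 517, 514, 515, 516, 517]  (not all equal)
t=14: [799, 799, 799, 799, 799, 799, 799, 799, 799, 799, 799, 799]  (all equal)

Answer: 14
Key observation: Synchronization is absorbing here: once all patches are equal they stay equal, and step 14 is the first all-equal step.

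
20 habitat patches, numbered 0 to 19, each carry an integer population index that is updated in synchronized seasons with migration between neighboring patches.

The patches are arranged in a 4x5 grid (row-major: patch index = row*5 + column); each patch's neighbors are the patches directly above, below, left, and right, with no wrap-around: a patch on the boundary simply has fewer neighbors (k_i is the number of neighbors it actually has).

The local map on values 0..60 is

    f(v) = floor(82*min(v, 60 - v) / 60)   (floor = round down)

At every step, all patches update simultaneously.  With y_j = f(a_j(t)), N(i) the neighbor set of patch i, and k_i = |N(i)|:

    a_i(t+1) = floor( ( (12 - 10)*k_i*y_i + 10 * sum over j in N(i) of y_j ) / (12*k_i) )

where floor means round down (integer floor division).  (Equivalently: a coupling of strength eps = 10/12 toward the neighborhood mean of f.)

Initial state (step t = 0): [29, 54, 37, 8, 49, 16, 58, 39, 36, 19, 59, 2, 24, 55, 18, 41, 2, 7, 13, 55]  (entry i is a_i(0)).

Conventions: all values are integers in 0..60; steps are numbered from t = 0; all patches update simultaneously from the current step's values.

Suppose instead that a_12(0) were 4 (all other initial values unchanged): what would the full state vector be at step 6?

Simulating step by step:
t=0: [29, 54, 37, 8, 49, 16, 58, 39, 36, 19, 59, 2, 4, 55, 18, 41, 2, 7, 13, 55]
t=1: [18, 21, 17, 23, 17, 15, 12, 19, 19, 23, 13, 2, 10, 17, 14, 5, 10, 8, 8, 18]
t=2: [24, 22, 27, 24, 29, 19, 18, 20, 27, 23, 10, 12, 14, 17, 24, 13, 7, 11, 17, 16]
t=3: [28, 30, 30, 36, 32, 23, 24, 28, 29, 34, 18, 16, 20, 26, 26, 12, 14, 16, 20, 26]
t=4: [36, 37, 37, 38, 34, 31, 32, 35, 35, 36, 22, 24, 28, 32, 35, 20, 19, 23, 29, 31]
t=5: [34, 33, 31, 32, 31, 34, 34, 35, 33, 33, 32, 32, 34, 36, 35, 27, 29, 33, 36, 36]
t=6: [35, 36, 36, 38, 37, 35, 35, 35, 35, 36, 36, 36, 35, 33, 33, 38, 37, 35, 33, 32]

Answer: [35, 36, 36, 38, 37, 35, 35, 35, 35, 36, 36, 36, 35, 33, 33, 38, 37, 35, 33, 32]
Key observation: This trace re-runs the system from the modified initial state.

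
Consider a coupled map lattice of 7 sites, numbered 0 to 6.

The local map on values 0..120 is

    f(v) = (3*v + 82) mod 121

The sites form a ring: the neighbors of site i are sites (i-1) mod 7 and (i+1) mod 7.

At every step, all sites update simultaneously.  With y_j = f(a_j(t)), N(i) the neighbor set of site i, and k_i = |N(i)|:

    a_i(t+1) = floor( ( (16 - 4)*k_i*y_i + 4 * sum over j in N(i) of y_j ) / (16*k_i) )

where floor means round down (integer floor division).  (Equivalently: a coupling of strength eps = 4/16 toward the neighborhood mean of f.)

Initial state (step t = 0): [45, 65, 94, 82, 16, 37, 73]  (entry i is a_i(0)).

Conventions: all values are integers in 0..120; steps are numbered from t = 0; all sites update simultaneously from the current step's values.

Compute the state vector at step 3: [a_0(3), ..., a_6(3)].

Answer: [75, 44, 23, 51, 64, 52, 76]

Derivation:
t=0: [45, 65, 94, 82, 16, 37, 73]
t=1: [83, 38, 15, 65, 26, 62, 65]
t=2: [80, 68, 18, 31, 36, 28, 40]
t=3: [75, 44, 23, 51, 64, 52, 76]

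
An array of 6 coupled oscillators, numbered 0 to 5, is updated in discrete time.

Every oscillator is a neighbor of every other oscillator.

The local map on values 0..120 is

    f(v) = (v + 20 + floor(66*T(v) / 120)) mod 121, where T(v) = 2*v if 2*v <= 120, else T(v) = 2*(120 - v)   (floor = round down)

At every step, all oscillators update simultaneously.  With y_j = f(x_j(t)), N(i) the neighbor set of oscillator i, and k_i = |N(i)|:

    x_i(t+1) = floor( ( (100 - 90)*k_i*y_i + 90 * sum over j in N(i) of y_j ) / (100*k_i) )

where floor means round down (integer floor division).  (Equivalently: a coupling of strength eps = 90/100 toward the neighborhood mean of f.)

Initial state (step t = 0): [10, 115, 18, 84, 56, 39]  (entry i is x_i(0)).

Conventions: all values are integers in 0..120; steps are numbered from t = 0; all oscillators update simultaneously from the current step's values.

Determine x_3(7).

Simulating step by step:
t=0: [10, 115, 18, 84, 56, 39]
t=1: [42, 44, 41, 44, 44, 38]
t=2: [108, 107, 108, 107, 107, 108]
t=3: [20, 20, 20, 20, 20, 20]
t=4: [62, 62, 62, 62, 62, 62]
t=5: [24, 24, 24, 24, 24, 24]
t=6: [70, 70, 70, 70, 70, 70]
t=7: [24, 24, 24, 24, 24, 24]

Answer: x_3(7) = 24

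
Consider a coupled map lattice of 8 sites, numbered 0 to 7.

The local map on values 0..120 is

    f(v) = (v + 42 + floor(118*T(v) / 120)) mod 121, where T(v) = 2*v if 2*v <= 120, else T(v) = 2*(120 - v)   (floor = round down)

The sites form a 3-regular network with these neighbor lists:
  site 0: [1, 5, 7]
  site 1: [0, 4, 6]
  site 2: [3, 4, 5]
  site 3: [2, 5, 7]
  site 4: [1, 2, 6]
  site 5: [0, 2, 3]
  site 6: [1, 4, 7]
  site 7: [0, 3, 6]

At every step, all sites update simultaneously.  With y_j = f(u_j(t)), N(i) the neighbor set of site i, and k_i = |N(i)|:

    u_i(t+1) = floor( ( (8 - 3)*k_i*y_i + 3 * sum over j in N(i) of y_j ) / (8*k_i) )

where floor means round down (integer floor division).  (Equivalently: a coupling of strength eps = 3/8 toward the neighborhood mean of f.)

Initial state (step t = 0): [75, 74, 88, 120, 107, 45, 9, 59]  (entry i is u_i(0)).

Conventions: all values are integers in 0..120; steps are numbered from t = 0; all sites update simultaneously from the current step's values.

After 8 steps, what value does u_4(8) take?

Answer: u_4(8) = 86

Derivation:
t=0: [75, 74, 88, 120, 107, 45, 9, 59]
t=1: [81, 78, 62, 53, 61, 58, 71, 84]
t=2: [79, 83, 94, 81, 94, 89, 86, 77]
t=3: [78, 74, 68, 76, 68, 71, 73, 80]
t=4: [82, 85, 89, 84, 89, 86, 85, 80]
t=5: [76, 73, 71, 74, 71, 73, 74, 77]
t=6: [83, 85, 87, 85, 87, 85, 85, 82]
t=7: [75, 74, 72, 74, 72, 74, 74, 76]
t=8: [84, 85, 86, 85, 86, 85, 85, 83]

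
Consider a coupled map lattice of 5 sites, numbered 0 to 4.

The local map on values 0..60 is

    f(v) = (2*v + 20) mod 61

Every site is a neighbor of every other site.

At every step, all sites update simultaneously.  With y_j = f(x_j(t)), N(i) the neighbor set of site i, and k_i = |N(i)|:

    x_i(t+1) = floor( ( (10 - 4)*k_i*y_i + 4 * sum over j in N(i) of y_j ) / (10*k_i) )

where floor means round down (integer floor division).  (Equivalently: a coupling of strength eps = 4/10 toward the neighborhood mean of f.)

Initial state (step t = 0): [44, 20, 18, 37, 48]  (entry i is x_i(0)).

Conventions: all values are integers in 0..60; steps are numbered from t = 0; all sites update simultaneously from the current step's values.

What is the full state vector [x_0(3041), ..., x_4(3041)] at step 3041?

Answer: [41, 49, 46, 34, 45]
Key observation: The state at step 21, [43, 51, 48, 36, 47], reappears at step 24: the system is in a cycle of period 3 from step 21 on.  Therefore the state at step 3041 equals the state at step 21 + ((3041 - 21) mod 3) = 23, which is [41, 49, 46, 34, 45].

Derivation:
t=0: [44, 20, 18, 37, 48]
t=1: [48, 55, 53, 41, 52]
t=2: [38, 15, 13, 31, 12]
t=3: [37, 44, 42, 30, 41]
t=4: [34, 41, 39, 27, 38]
t=5: [28, 35, 33, 21, 32]
t=6: [16, 23, 21, 9, 20]
t=7: [41, 18, 16, 34, 45]
t=8: [43, 50, 48, 36, 47]
t=9: [46, 53, 51, 39, 50]
t=10: [40, 17, 15, 33, 44]
t=11: [41, 48, 46, 34, 45]
t=12: [42, 49, 47, 35, 46]
t=13: [44, 51, 49, 37, 48]
t=14: [42, 19, 47, 35, 46]
t=15: [44, 52, 49, 37, 48]
t=16: [42, 20, 47, 35, 46]
t=17: [45, 53, 50, 38, 49]
t=18: [44, 22, 49, 37, 48]
t=19: [43, 21, 48, 36, 47]
t=20: [41, 19, 46, 34, 45]
t=21: [43, 51, 48, 36, 47]
t=22: [40, 18, 45, 33, 44]
t=23: [41, 49, 46, 34, 45]
t=24: [43, 51, 48, 36, 47]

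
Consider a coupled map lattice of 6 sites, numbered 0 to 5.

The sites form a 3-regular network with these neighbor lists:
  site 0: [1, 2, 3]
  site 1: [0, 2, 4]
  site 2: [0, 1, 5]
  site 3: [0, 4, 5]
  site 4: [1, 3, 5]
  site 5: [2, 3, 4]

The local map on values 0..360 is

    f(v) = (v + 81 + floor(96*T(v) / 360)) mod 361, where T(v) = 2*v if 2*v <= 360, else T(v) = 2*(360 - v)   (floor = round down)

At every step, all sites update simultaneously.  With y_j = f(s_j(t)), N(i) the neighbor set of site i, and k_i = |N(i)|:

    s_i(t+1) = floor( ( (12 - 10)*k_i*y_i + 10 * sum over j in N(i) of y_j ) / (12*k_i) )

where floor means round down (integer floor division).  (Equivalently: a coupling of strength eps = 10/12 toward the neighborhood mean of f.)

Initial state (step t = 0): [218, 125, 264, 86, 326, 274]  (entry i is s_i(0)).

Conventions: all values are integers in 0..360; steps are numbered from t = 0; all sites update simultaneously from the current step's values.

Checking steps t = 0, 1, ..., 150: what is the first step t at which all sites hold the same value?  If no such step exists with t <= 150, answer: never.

Simulating step by step:
t=0: [218, 125, 264, 86, 326, 274]  (not all equal)
t=1: [146, 76, 95, 67, 155, 92]  (not all equal)
t=2: [219, 268, 238, 264, 220, 238]  (not all equal)
t=3: [28, 20, 24, 20, 28, 23]  (not all equal)
t=4: [114, 119, 116, 119, 114, 116]  (not all equal)
t=5: [260, 257, 258, 257, 260, 258]  (not all equal)
t=6: [31, 32, 32, 32, 31, 32]  (not all equal)
t=7: [129, 128, 129, 128, 129, 129]  (not all equal)
t=8: [277, 277, 277, 277, 277, 277]  (all equal)

Answer: 8
Key observation: Synchronization is absorbing here: once all sites are equal they stay equal, and step 8 is the first all-equal step.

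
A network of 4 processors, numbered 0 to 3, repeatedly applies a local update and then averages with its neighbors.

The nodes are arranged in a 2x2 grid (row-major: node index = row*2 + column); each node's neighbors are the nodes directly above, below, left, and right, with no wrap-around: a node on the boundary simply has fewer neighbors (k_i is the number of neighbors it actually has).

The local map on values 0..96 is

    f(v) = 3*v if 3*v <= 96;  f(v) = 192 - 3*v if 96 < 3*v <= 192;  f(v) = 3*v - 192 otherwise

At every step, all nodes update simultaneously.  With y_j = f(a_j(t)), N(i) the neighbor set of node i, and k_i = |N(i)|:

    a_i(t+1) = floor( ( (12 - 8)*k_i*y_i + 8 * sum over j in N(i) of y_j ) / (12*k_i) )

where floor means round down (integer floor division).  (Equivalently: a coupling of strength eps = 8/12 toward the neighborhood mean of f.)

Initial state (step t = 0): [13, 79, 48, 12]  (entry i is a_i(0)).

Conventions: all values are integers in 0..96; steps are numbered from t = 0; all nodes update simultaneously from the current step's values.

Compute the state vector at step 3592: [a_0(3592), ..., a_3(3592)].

Answer: [77, 79, 80, 76]
Key observation: The state at step 1, [44, 40, 41, 43], reappears at step 9: the system is in a cycle of period 8 from step 1 on.  Therefore the state at step 3592 equals the state at step 1 + ((3592 - 1) mod 8) = 8, which is [77, 79, 80, 76].

Derivation:
t=0: [13, 79, 48, 12]
t=1: [44, 40, 41, 43]
t=2: [67, 65, 64, 68]
t=3: [4, 8, 7, 5]
t=4: [19, 17, 16, 20]
t=5: [52, 56, 55, 53]
t=6: [29, 31, 32, 28]
t=7: [92, 88, 89, 91]
t=8: [77, 79, 80, 76]
t=9: [44, 40, 41, 43]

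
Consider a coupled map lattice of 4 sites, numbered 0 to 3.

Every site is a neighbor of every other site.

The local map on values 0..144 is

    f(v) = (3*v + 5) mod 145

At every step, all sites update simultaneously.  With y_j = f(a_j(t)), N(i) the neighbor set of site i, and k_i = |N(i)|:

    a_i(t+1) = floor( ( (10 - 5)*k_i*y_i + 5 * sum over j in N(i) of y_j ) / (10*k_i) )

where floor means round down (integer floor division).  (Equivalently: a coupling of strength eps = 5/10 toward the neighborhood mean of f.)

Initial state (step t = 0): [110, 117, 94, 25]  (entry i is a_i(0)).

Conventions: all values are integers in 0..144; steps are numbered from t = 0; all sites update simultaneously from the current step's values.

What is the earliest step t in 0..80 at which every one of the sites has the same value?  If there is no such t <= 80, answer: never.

Simulating step by step:
t=0: [110, 117, 94, 25]  (not all equal)
t=1: [70, 77, 102, 82]  (not all equal)
t=2: [71, 78, 55, 83]  (not all equal)
t=3: [74, 81, 58, 86]  (not all equal)
t=4: [83, 90, 67, 95]  (not all equal)
t=5: [86, 93, 70, 50]  (not all equal)
t=6: [95, 102, 79, 59]  (not all equal)
t=7: [25, 32, 58, 38]  (not all equal)
t=8: [82, 89, 67, 95]  (not all equal)
t=9: [84, 91, 69, 49]  (not all equal)
t=10: [90, 97, 75, 55]  (not all equal)
t=11: [84, 43, 69, 49]  (not all equal)
t=12: [90, 98, 75, 55]  (not all equal)
t=13: [84, 44, 69, 49]  (not all equal)
t=14: [91, 99, 76, 56]  (not all equal)
t=15: [87, 47, 72, 52]  (not all equal)
t=16: [76, 36, 61, 41]  (not all equal)
t=17: [91, 99, 76, 104]  (not all equal)
t=18: [87, 47, 72, 52]  (not all equal)

Answer: never
Key observation: The state at step 15 reappears at step 18 — the system is in a cycle of period 3 from step 15 on.  No step 0..18 is synchronized, and the cycle repeats forever, so no step up to 80 (or ever) has all sites equal.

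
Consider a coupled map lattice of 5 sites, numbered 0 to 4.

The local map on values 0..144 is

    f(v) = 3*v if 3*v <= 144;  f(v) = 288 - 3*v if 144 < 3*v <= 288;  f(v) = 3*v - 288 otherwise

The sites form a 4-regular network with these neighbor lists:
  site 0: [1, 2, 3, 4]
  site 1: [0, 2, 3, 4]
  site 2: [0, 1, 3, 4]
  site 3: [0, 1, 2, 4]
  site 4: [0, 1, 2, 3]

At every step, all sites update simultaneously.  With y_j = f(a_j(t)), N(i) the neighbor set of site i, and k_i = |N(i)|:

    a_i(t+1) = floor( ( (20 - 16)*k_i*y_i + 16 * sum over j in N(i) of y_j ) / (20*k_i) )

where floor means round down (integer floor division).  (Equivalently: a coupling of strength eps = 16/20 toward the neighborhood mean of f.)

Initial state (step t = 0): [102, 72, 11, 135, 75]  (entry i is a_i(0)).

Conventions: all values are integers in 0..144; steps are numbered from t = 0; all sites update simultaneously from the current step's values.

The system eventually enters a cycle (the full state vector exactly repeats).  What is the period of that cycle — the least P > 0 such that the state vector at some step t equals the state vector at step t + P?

Simulating step by step:
t=0: [102, 72, 11, 135, 75]
t=1: [60, 60, 60, 60, 60]
t=2: [108, 108, 108, 108, 108]
t=3: [36, 36, 36, 36, 36]
t=4: [108, 108, 108, 108, 108]

Answer: 2
Key observation: The state at step 2, [108, 108, 108, 108, 108], reappears at step 4 — and no state repeats earlier — so the cycle the system enters has period 2.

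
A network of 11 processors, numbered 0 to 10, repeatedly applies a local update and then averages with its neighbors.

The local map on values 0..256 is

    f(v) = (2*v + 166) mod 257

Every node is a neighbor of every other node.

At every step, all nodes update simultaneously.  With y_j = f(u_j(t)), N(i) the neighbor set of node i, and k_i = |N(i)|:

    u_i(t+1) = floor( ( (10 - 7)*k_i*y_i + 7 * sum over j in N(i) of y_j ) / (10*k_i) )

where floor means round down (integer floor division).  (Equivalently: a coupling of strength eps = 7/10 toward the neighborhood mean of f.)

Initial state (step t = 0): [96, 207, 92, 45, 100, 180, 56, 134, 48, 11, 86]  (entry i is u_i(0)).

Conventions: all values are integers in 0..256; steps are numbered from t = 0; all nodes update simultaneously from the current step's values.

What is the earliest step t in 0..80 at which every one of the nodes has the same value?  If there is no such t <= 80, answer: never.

Answer: 7
Key observation: Synchronization is absorbing here: once all nodes are equal they stay equal, and step 7 is the first all-equal step.

Derivation:
t=0: [96, 207, 92, 45, 100, 180, 56, 134, 48, 11, 86]  (not all equal)
t=1: [100, 92, 99, 136, 102, 80, 82, 118, 78, 120, 96]  (not all equal)
t=2: [109, 105, 108, 125, 110, 100, 101, 117, 99, 118, 107]  (not all equal)
t=3: [127, 125, 126, 134, 127, 122, 123, 130, 122, 131, 126]  (not all equal)
t=4: [162, 161, 161, 165, 162, 160, 160, 163, 160, 164, 161]  (not all equal)
t=5: [232, 232, 232, 233, 232, 231, 231, 233, 231, 233, 232]  (not all equal)
t=6: [116, 116, 116, 116, 116, 115, 115, 116, 115, 116, 116]  (not all equal)
t=7: [140, 140, 140, 140, 140, 140, 140, 140, 140, 140, 140]  (all equal)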